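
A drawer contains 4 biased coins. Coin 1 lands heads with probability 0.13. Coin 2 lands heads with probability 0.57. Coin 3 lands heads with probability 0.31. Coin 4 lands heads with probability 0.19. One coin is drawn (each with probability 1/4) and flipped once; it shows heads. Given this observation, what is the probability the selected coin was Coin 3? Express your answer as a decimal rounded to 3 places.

Tabulate prior·likelihood by source: [1] prior 0.25, lik 0.13, product 0.03250; [2] prior 0.25, lik 0.57, product 0.1425; [3] prior 0.25, lik 0.31, product 0.07750; [4] prior 0.25, lik 0.19, product 0.04750.
Normalizing constant = 0.30000; the posterior for Coin 3 is its product over the sum, 0.07750/0.30000 = 0.258.

Posterior probability ≈ 0.258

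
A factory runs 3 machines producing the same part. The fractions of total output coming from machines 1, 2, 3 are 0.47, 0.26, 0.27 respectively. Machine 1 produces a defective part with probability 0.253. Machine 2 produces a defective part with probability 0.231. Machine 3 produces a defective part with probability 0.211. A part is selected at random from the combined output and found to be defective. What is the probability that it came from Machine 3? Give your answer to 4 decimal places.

P(defective|M1) = 0.253; P(defective|M2) = 0.231; P(defective|M3) = 0.211.
Prior × likelihood for each source: 0.47·0.253=0.1189, 0.26·0.231=0.06006, 0.27·0.211=0.05697. Summing gives P(defective) = 0.23594.
P(Machine 3 | defective) = 0.05697 / 0.23594 = 0.2415.

Posterior probability ≈ 0.2415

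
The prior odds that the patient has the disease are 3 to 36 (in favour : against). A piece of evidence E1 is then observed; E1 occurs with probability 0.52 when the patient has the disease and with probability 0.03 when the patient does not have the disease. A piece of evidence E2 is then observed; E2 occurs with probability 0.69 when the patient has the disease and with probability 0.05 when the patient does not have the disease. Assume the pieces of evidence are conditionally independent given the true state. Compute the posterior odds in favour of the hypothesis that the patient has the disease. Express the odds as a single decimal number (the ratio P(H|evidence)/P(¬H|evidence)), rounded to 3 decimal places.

Posterior odds ≈ 19.933

Prior odds = 3/36 = 0.083333.
Likelihood ratio for E1 = 0.52/0.03 = 17.333.
Likelihood ratio for E2 = 0.69/0.05 = 13.800.
Posterior odds = prior odds × LR₁ × LR₂ = 19.933.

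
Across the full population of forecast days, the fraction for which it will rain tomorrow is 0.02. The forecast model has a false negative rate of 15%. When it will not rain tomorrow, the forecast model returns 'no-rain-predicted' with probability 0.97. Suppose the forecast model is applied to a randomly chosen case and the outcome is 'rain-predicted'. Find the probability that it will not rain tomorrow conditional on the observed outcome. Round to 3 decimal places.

P(¬H | E) ≈ 0.634

Write H for 'it will rain tomorrow'. Prior odds H:¬H = 0.02/0.98 = 0.020408. For the 'rain-predicted' outcome, the likelihood ratio is 0.85/0.03 = 28.333.
Posterior odds = 0.020408 × 28.333 = 0.57823, so P(H|E) = 0.57823/(1+0.57823) = 0.366. Then P(¬H|E) = 1 − 0.366 = 0.634.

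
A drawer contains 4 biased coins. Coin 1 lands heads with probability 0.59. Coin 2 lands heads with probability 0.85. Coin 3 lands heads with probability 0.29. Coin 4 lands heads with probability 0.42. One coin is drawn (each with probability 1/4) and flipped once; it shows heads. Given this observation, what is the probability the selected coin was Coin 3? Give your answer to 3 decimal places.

Posterior probability ≈ 0.135

Tabulate prior·likelihood by source: [1] prior 0.25, lik 0.59, product 0.1475; [2] prior 0.25, lik 0.85, product 0.2125; [3] prior 0.25, lik 0.29, product 0.07250; [4] prior 0.25, lik 0.42, product 0.1050.
Normalizing constant = 0.53750; the posterior for Coin 3 is its product over the sum, 0.07250/0.53750 = 0.135.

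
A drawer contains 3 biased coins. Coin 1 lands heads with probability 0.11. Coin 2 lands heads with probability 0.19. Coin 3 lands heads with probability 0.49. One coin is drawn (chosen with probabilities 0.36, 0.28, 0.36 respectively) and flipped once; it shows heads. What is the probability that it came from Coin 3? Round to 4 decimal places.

Posterior probability ≈ 0.6553

P(heads|C1) = 0.11; P(heads|C2) = 0.19; P(heads|C3) = 0.49.
Prior × likelihood for each source: 0.36·0.11=0.03960, 0.28·0.19=0.05320, 0.36·0.49=0.1764. Summing gives P(heads) = 0.26920.
P(Coin 3 | heads) = 0.1764 / 0.26920 = 0.6553.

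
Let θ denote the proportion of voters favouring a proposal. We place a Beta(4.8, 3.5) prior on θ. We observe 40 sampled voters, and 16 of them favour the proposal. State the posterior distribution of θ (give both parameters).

Posterior: Beta(20.8, 27.5)

Observing 16 successes and 24 failures updates Beta(4.8, 3.5) by adding the success and failure counts to the two shape parameters: α = 4.8+16 = 20.8, β = 3.5+24 = 27.5.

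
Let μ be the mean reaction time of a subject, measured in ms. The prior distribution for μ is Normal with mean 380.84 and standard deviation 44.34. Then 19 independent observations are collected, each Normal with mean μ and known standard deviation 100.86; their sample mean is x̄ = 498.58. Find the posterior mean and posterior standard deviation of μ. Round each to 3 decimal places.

With known σ, the Normal prior is conjugate. Weight on the data is w = (n/σ²)/(n/σ² + 1/τ₀²) = 0.00186774/(0.00186774+0.00050864) = 0.78596.
Posterior mean = w·x̄ + (1−w)·μ₀ = 0.78596·498.58 + 0.21404·380.84 = 473.379. Posterior variance = 1/(0.00186774+0.00050864) = 420.809, so SD = 20.514.

Posterior mean ≈ 473.379; posterior SD ≈ 20.514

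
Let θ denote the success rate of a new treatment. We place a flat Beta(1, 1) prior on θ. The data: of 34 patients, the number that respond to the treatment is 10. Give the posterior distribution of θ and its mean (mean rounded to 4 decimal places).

Posterior: Beta(11, 25); mean ≈ 0.3056

Observing 10 successes and 24 failures updates Beta(1, 1) by adding the success and failure counts to the two shape parameters: α = 1+10 = 11, β = 1+24 = 25.
E[θ | data] = 11/(11+25) = 0.3056.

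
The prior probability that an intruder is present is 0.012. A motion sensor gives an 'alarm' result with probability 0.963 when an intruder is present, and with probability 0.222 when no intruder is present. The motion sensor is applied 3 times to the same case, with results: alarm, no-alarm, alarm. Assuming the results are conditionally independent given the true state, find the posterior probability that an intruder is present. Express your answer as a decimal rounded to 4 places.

Let H be the event that an intruder is present; start with P(H) = 0.012. P('alarm'|H) = 0.963, P('alarm'|¬H) = 0.222.
Update on result 1 ('alarm'): P(H) ← 0.963·0.0120 / (0.963·0.0120 + 0.222·0.9880) = 0.011556/0.23089 = 0.0500.
Update on result 2 ('no-alarm'): P(H) ← 0.037·0.0500 / (0.037·0.0500 + 0.778·0.9500) = 0.0018518/0.74091 = 0.0025.
Update on result 3 ('alarm'): P(H) ← 0.963·0.0025 / (0.963·0.0025 + 0.222·0.9975) = 0.0024069/0.22385 = 0.0108.

Posterior P(H) ≈ 0.0108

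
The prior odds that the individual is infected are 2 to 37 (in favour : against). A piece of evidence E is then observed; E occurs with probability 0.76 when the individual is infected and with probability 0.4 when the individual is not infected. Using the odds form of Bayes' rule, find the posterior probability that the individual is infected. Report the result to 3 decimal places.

Posterior probability ≈ 0.093

Prior odds = 2/37 = 0.054054. In log-odds, ln(0.054054) = -2.9178.
Add log likelihood ratio: ln(1.9000) = 0.64185.
Posterior log-odds = -2.2759, so posterior odds = exp(-2.2759) = 0.10270. Converting, P(H|E) = 0.10270/1.1027 = 0.093.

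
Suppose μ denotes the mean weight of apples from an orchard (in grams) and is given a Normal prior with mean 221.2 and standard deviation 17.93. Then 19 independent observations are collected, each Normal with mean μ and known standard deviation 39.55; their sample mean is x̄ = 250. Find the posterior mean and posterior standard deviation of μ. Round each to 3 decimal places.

Posterior mean ≈ 244.128; posterior SD ≈ 8.096

Prior precision 1/τ₀² = 1/17.93² = 0.00311057; data precision n/σ² = 19/39.55² = 0.0121468.
Posterior precision = 0.00311057 + 0.0121468 = 0.0152573, giving posterior SD = 1/√0.0152573 = 8.096.
Posterior mean = (0.00311057·221.2 + 0.0121468·250) / 0.0152573 = 244.128.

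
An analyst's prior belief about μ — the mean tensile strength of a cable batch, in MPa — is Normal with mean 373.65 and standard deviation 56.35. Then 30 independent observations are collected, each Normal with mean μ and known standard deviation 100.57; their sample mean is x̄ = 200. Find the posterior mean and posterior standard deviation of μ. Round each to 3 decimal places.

Posterior mean ≈ 216.668; posterior SD ≈ 17.458

Prior precision 1/τ₀² = 1/56.35² = 0.00031493; data precision n/σ² = 30/100.57² = 0.00296609.
Posterior precision = 0.00031493 + 0.00296609 = 0.00328102, giving posterior SD = 1/√0.00328102 = 17.458.
Posterior mean = (0.00031493·373.65 + 0.00296609·200) / 0.00328102 = 216.668.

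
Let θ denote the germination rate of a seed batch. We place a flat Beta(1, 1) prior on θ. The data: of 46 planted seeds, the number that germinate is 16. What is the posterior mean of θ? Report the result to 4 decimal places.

The binomial likelihood is conjugate to the Beta prior: with 16 successes and 30 failures, the posterior is Beta(1+16, 1+30) = Beta(17, 31).
E[θ | data] = 17/(17+31) = 0.3542.

Posterior mean ≈ 0.3542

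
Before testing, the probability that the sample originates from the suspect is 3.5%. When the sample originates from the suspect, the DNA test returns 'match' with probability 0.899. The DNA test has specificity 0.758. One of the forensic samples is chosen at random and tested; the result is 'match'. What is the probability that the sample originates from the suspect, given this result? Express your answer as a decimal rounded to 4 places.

Write H for 'the sample originates from the suspect'. Prior odds H:¬H = 0.035/0.965 = 0.036269. For the 'match' outcome, the likelihood ratio is 0.899/0.242 = 3.7149.
Posterior odds = 0.036269 × 3.7149 = 0.13474, so P(H|E) = 0.13474/(1+0.13474) = 0.1187.

P(H | E) ≈ 0.1187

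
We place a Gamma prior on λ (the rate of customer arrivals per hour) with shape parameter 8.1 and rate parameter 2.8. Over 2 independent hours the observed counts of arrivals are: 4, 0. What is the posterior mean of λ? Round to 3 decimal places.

Total count ∑xᵢ = 4 over n = 2 hours.
Gamma is conjugate to the Poisson likelihood: posterior is Gamma(shape = 8.1+4 = 12.1, rate = 2.8+2 = 4.8).
E[λ | data] = 12.1/4.8 = 2.521.

Posterior mean ≈ 2.521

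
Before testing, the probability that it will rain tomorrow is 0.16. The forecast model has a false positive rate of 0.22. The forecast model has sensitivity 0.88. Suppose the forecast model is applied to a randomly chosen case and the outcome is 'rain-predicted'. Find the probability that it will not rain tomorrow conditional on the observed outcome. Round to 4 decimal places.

P(¬H | E) ≈ 0.5676

Let H be the event that it will rain tomorrow. P(H) = 0.16, so P(¬H) = 0.84. With E the 'rain-predicted' result, P(E|H) = 0.88 and P(E|¬H) = 0.22.
P(E) = 0.88·0.16 + 0.22·0.84 = 0.14080 + 0.18480 = 0.32560.
By Bayes' theorem, P(H|E) = 0.14080 / 0.32560 = 0.4324. Hence P(¬H|E) = 1 − 0.4324 = 0.5676.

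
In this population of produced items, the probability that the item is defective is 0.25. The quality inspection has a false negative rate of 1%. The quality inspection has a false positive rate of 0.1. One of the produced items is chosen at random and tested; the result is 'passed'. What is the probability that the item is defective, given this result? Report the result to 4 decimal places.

Let H be the event that the item is defective. P(H) = 0.25, so P(¬H) = 0.75. With E the 'passed' result, P(E|H) = 0.01 and P(E|¬H) = 0.9.
P(E) = 0.01·0.25 + 0.9·0.75 = 0.0025000 + 0.67500 = 0.67750.
By Bayes' theorem, P(H|E) = 0.0025000 / 0.67750 = 0.0037.

P(H | E) ≈ 0.0037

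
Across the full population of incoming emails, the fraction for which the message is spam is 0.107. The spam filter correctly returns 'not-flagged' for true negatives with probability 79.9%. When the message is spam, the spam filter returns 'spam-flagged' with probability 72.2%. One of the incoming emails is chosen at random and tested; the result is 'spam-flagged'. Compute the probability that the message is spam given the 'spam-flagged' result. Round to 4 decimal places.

Let H be the event that the message is spam. P(H) = 0.107, so P(¬H) = 0.893. With E the 'spam-flagged' result, P(E|H) = 0.722 and P(E|¬H) = 0.201.
P(E) = 0.722·0.107 + 0.201·0.893 = 0.077254 + 0.17949 = 0.25675.
By Bayes' theorem, P(H|E) = 0.077254 / 0.25675 = 0.3009.

P(H | E) ≈ 0.3009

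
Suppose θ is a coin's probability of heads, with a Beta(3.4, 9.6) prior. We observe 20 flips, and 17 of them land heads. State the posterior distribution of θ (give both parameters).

Observing 17 successes and 3 failures updates Beta(3.4, 9.6) by adding the success and failure counts to the two shape parameters: α = 3.4+17 = 20.4, β = 9.6+3 = 12.6.

Posterior: Beta(20.4, 12.6)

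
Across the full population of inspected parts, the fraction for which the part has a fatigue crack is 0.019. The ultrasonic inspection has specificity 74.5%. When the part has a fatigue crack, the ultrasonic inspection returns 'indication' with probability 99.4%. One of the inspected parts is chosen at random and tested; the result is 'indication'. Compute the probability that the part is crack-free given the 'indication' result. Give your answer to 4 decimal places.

Write H for 'the part has a fatigue crack'. Prior odds H:¬H = 0.019/0.981 = 0.019368. For the 'indication' outcome, the likelihood ratio is 0.994/0.255 = 3.8980.
Posterior odds = 0.019368 × 3.8980 = 0.075497, so P(H|E) = 0.075497/(1+0.075497) = 0.0702. Then P(¬H|E) = 1 − 0.0702 = 0.9298.

P(¬H | E) ≈ 0.9298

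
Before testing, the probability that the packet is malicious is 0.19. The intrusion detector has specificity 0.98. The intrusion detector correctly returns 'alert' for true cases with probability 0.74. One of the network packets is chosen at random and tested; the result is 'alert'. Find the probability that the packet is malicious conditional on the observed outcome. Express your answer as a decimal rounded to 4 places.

P(H | E) ≈ 0.8967

Write H for 'the packet is malicious'. Prior odds H:¬H = 0.19/0.81 = 0.23457. For the 'alert' outcome, the likelihood ratio is 0.74/0.02 = 37.000.
Posterior odds = 0.23457 × 37.000 = 8.6790, so P(H|E) = 8.6790/(1+8.6790) = 0.8967.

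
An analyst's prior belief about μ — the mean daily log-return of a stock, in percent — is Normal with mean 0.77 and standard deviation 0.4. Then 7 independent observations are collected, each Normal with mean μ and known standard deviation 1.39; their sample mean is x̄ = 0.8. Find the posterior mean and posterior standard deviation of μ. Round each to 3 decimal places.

With known σ, the Normal prior is conjugate. Weight on the data is w = (n/σ²)/(n/σ² + 1/τ₀²) = 3.62300/(3.62300+6.25000) = 0.36696.
Posterior mean = w·x̄ + (1−w)·μ₀ = 0.36696·0.8 + 0.63304·0.77 = 0.781. Posterior variance = 1/(3.62300+6.25000) = 0.101286, so SD = 0.318.

Posterior mean ≈ 0.781; posterior SD ≈ 0.318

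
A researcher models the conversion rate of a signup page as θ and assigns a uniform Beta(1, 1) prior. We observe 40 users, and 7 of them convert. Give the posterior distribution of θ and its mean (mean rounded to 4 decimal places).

Posterior: Beta(8, 34); mean ≈ 0.1905

The binomial likelihood is conjugate to the Beta prior: with 7 successes and 33 failures, the posterior is Beta(1+7, 1+33) = Beta(8, 34).
Posterior mean = α/(α+β) = 8/42 = 0.1905.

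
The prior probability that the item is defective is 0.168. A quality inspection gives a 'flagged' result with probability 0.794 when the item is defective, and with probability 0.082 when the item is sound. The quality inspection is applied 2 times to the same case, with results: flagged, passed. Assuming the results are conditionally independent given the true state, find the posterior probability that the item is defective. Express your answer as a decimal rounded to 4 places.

Let H be the event that the item is defective; start with P(H) = 0.168. P('flagged'|H) = 0.794, P('flagged'|¬H) = 0.082.
Update on result 1 ('flagged'): P(H) ← 0.794·0.1680 / (0.794·0.1680 + 0.082·0.8320) = 0.13339/0.20162 = 0.6616.
Update on result 2 ('passed'): P(H) ← 0.206·0.6616 / (0.206·0.6616 + 0.918·0.3384) = 0.13629/0.44693 = 0.3050.

Posterior P(H) ≈ 0.3050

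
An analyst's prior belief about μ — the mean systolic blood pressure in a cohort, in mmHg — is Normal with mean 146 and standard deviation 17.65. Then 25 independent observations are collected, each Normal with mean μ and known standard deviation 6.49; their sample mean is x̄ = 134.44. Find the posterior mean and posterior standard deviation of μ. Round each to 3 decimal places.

Posterior mean ≈ 134.502; posterior SD ≈ 1.295

Prior precision 1/τ₀² = 1/17.65² = 0.00321004; data precision n/σ² = 25/6.49² = 0.593541.
Posterior precision = 0.00321004 + 0.593541 = 0.596751, giving posterior SD = 1/√0.596751 = 1.295.
Posterior mean = (0.00321004·146 + 0.593541·134.44) / 0.596751 = 134.502.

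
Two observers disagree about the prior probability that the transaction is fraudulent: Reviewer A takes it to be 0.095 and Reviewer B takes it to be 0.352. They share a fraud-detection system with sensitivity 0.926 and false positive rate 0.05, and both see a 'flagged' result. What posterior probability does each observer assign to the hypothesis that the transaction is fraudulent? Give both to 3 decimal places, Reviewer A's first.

Reviewer A: 0.660; Reviewer B: 0.910

P('+'|H) = 0.926, P('+'|¬H) = 0.05.
Reviewer A: numerator 0.926·0.095 = 0.087970; evidence = 0.087970+0.05·0.905 = 0.13322; posterior = 0.660.
Reviewer B: numerator 0.926·0.352 = 0.32595; evidence = 0.32595+0.05·0.648 = 0.35835; posterior = 0.910.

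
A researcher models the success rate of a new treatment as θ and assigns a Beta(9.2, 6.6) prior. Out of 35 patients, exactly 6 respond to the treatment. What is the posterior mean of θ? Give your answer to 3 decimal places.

Observing 6 successes and 29 failures updates Beta(9.2, 6.6) by adding the success and failure counts to the two shape parameters: α = 9.2+6 = 15.2, β = 6.6+29 = 35.6.
E[θ | data] = 15.2/(15.2+35.6) = 0.299.

Posterior mean ≈ 0.299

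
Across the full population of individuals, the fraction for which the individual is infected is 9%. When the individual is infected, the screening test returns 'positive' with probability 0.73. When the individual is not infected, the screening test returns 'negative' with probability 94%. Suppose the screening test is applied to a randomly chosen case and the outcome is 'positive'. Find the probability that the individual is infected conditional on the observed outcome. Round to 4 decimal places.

P(H | E) ≈ 0.5461

Write H for 'the individual is infected'. Prior odds H:¬H = 0.09/0.91 = 0.098901. For the 'positive' outcome, the likelihood ratio is 0.73/0.06 = 12.167.
Posterior odds = 0.098901 × 12.167 = 1.2033, so P(H|E) = 1.2033/(1+1.2033) = 0.5461.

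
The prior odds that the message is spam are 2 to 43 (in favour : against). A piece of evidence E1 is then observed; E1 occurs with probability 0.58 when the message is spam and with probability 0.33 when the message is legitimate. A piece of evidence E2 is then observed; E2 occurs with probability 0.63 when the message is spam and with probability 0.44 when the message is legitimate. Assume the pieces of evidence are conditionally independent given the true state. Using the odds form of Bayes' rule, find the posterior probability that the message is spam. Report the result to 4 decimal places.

Prior odds = 2/43 = 0.046512. In log-odds, ln(0.046512) = -3.0681.
Add log likelihood ratios: ln(1.7576) + ln(1.4318) = 0.92288.
Posterior log-odds = -2.1452, so posterior odds = exp(-2.1452) = 0.11705. Converting, P(H|E) = 0.11705/1.1170 = 0.1048.

Posterior probability ≈ 0.1048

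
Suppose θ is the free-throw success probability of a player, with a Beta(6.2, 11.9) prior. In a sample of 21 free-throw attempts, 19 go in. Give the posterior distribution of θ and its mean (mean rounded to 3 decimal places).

Posterior: Beta(25.2, 13.9); mean ≈ 0.645

The binomial likelihood is conjugate to the Beta prior: with 19 successes and 2 failures, the posterior is Beta(6.2+19, 11.9+2) = Beta(25.2, 13.9).
E[θ | data] = 25.2/(25.2+13.9) = 0.645.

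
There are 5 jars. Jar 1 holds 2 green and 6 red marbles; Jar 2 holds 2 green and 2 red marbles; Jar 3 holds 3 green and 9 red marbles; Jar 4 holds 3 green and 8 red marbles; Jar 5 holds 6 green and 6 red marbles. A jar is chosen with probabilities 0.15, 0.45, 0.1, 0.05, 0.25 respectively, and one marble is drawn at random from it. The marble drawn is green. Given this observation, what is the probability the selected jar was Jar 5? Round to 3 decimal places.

Posterior probability ≈ 0.293

Tabulate prior·likelihood by source: [1] prior 0.15, lik 0.25, product 0.03750; [2] prior 0.45, lik 0.5, product 0.2250; [3] prior 0.1, lik 0.25, product 0.02500; [4] prior 0.05, lik 0.2727, product 0.01364; [5] prior 0.25, lik 0.5, product 0.1250.
Normalizing constant = 0.42614; the posterior for Jar 5 is its product over the sum, 0.1250/0.42614 = 0.293.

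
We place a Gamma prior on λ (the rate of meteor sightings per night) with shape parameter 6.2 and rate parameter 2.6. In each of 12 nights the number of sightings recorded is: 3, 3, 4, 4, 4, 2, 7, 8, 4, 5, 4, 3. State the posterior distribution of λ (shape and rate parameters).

Total count ∑xᵢ = 51 over n = 12 nights.
Gamma is conjugate to the Poisson likelihood: posterior is Gamma(shape = 6.2+51 = 57.2, rate = 2.6+12 = 14.6).

Posterior: Gamma(shape=57.2, rate=14.6)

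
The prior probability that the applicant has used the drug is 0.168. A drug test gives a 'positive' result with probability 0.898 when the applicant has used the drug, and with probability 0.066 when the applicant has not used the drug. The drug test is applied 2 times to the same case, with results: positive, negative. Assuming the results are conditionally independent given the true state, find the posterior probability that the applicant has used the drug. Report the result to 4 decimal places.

Posterior P(H) ≈ 0.2308

With H the event that the applicant has used the drug, the joint likelihood of the observed sequence is P(data|H) = 0.898·0.102 = 0.091596 and P(data|¬H) = 0.066·0.934 = 0.061644.
Bayes: P(H|data) = 0.168·0.091596 / (0.168·0.091596 + 0.832·0.061644) = 0.015388/0.066676 = 0.2308.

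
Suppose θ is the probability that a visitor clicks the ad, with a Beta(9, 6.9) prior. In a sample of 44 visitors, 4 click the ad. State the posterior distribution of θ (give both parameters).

Posterior: Beta(13, 46.9)

The binomial likelihood is conjugate to the Beta prior: with 4 successes and 40 failures, the posterior is Beta(9+4, 6.9+40) = Beta(13, 46.9).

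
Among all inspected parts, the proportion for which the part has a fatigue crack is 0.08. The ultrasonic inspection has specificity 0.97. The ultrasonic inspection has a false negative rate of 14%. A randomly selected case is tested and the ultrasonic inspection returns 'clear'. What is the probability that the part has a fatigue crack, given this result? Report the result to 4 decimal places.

Write H for 'the part has a fatigue crack'. Prior odds H:¬H = 0.08/0.92 = 0.086957. For the 'clear' outcome, the likelihood ratio is 0.14/0.97 = 0.14433.
Posterior odds = 0.086957 × 0.14433 = 0.012550, so P(H|E) = 0.012550/(1+0.012550) = 0.0124.

P(H | E) ≈ 0.0124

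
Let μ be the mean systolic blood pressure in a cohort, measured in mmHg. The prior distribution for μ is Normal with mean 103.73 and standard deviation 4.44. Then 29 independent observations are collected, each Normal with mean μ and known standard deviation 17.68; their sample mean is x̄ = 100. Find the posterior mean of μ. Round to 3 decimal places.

Prior precision 1/τ₀² = 1/4.44² = 0.0507264; data precision n/σ² = 29/17.68² = 0.0927755.
Posterior precision = 0.0507264 + 0.0927755 = 0.143502.
Posterior mean = (0.0507264·103.73 + 0.0927755·100) / 0.143502 = 101.319.

Posterior mean ≈ 101.319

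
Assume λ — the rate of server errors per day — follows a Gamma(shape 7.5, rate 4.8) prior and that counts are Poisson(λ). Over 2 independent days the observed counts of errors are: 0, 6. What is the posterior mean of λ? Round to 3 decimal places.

The Poisson likelihood adds the total count to the shape and the number of exposure periods to the rate. Here ∑xᵢ = 6 and n = 2, so shape 7.5→13.5 and rate 4.8→6.8.
Posterior mean = shape/rate = 13.5/6.8 = 1.985.

Posterior mean ≈ 1.985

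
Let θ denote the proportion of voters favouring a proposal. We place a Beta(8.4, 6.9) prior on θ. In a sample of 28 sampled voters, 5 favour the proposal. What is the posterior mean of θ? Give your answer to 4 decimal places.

Posterior mean ≈ 0.3095

Observing 5 successes and 23 failures updates Beta(8.4, 6.9) by adding the success and failure counts to the two shape parameters: α = 8.4+5 = 13.4, β = 6.9+23 = 29.9.
Posterior mean = α/(α+β) = 13.4/43.3 = 0.3095.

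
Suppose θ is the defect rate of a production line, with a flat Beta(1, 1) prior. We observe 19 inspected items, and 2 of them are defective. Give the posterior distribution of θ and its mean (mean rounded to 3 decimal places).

The binomial likelihood is conjugate to the Beta prior: with 2 successes and 17 failures, the posterior is Beta(1+2, 1+17) = Beta(3, 18).
Posterior mean = α/(α+β) = 3/21 = 0.143.

Posterior: Beta(3, 18); mean ≈ 0.143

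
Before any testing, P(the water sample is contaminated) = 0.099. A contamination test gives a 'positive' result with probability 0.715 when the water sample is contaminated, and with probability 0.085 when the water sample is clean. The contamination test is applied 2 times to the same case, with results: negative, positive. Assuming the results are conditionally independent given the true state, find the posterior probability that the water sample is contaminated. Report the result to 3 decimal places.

With H the event that the water sample is contaminated, the joint likelihood of the observed sequence is P(data|H) = 0.285·0.715 = 0.20377 and P(data|¬H) = 0.915·0.085 = 0.077775.
Bayes: P(H|data) = 0.099·0.20377 / (0.099·0.20377 + 0.901·0.077775) = 0.020174/0.090249 = 0.2235.

Posterior P(H) ≈ 0.224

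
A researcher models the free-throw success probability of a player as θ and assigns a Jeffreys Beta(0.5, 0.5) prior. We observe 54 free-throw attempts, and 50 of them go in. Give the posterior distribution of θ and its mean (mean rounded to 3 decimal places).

Posterior: Beta(50.5, 4.5); mean ≈ 0.918

Observing 50 successes and 4 failures updates Beta(0.5, 0.5) by adding the success and failure counts to the two shape parameters: α = 0.5+50 = 50.5, β = 0.5+4 = 4.5.
E[θ | data] = 50.5/(50.5+4.5) = 0.918.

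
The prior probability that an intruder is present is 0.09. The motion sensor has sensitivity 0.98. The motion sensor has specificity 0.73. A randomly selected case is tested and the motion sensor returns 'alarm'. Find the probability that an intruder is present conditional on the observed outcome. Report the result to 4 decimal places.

Let H be the event that an intruder is present. P(H) = 0.09, so P(¬H) = 0.91. With E the 'alarm' result, P(E|H) = 0.98 and P(E|¬H) = 0.27.
P(E) = 0.98·0.09 + 0.27·0.91 = 0.088200 + 0.24570 = 0.33390.
By Bayes' theorem, P(H|E) = 0.088200 / 0.33390 = 0.2642.

P(H | E) ≈ 0.2642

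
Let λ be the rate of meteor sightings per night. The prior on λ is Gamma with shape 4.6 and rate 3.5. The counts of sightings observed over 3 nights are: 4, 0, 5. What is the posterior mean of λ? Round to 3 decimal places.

Total count ∑xᵢ = 9 over n = 3 nights.
Gamma is conjugate to the Poisson likelihood: posterior is Gamma(shape = 4.6+9 = 13.6, rate = 3.5+3 = 6.5).
E[λ | data] = 13.6/6.5 = 2.092.

Posterior mean ≈ 2.092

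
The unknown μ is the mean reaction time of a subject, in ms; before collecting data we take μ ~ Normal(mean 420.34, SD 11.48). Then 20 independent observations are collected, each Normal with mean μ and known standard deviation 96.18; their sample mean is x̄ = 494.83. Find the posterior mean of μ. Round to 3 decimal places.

With known σ, the Normal prior is conjugate. Weight on the data is w = (n/σ²)/(n/σ² + 1/τ₀²) = 0.00216202/(0.00216202+0.00758781) = 0.22175.
Posterior mean = w·x̄ + (1−w)·μ₀ = 0.22175·494.83 + 0.77825·420.34 = 436.858.

Posterior mean ≈ 436.858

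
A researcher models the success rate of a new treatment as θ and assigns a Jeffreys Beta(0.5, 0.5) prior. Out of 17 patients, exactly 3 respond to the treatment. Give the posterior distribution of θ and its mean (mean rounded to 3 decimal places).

Posterior: Beta(3.5, 14.5); mean ≈ 0.194

Observing 3 successes and 14 failures updates Beta(0.5, 0.5) by adding the success and failure counts to the two shape parameters: α = 0.5+3 = 3.5, β = 0.5+14 = 14.5.
Posterior mean = α/(α+β) = 3.5/18 = 0.194.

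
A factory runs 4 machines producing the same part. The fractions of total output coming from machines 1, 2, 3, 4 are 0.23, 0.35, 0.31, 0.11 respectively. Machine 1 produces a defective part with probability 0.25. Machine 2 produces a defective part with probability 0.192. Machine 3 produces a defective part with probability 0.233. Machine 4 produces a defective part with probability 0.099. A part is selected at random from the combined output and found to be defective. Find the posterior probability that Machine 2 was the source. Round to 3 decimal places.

Tabulate prior·likelihood by source: [1] prior 0.23, lik 0.25, product 0.05750; [2] prior 0.35, lik 0.192, product 0.06720; [3] prior 0.31, lik 0.233, product 0.07223; [4] prior 0.11, lik 0.099, product 0.01089.
Normalizing constant = 0.20782; the posterior for Machine 2 is its product over the sum, 0.06720/0.20782 = 0.323.

Posterior probability ≈ 0.323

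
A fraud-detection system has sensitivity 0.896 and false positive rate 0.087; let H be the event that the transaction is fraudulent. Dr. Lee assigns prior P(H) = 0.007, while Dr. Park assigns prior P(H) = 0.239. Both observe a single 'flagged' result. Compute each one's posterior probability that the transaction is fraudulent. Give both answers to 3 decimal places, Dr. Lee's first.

The likelihood ratio for a 'flagged' result is 0.896/0.087 = 10.299.
Dr. Lee: prior odds 0.007/0.993 = 0.0070493; posterior odds 0.072600; posterior probability 0.068.
Dr. Park: prior odds 0.239/0.761 = 0.31406; posterior odds 3.2345; posterior probability 0.764.

Dr. Lee: 0.068; Dr. Park: 0.764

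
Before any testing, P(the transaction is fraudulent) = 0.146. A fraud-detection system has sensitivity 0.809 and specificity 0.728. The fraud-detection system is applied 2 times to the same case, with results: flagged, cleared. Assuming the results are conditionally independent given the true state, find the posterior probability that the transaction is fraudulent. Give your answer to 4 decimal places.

With H the event that the transaction is fraudulent, the joint likelihood of the observed sequence is P(data|H) = 0.809·0.191 = 0.15452 and P(data|¬H) = 0.272·0.728 = 0.19802.
Bayes: P(H|data) = 0.146·0.15452 / (0.146·0.15452 + 0.854·0.19802) = 0.022560/0.19167 = 0.1177.

Posterior P(H) ≈ 0.1177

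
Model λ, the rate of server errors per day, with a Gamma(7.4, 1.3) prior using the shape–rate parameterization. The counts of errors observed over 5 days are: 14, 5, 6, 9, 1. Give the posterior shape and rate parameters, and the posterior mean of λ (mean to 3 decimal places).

Posterior: Gamma(shape=42.4, rate=6.3); mean ≈ 6.730

The Poisson likelihood adds the total count to the shape and the number of exposure periods to the rate. Here ∑xᵢ = 35 and n = 5, so shape 7.4→42.4 and rate 1.3→6.3.
E[λ | data] = 42.4/6.3 = 6.730.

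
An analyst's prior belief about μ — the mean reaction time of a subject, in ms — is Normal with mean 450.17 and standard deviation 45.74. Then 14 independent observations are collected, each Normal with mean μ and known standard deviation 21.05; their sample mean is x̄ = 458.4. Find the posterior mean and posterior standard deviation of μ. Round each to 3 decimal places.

Prior precision 1/τ₀² = 1/45.74² = 0.00047798; data precision n/σ² = 14/21.05² = 0.0315954.
Posterior precision = 0.00047798 + 0.0315954 = 0.0320734, giving posterior SD = 1/√0.0320734 = 5.584.
Posterior mean = (0.00047798·450.17 + 0.0315954·458.4) / 0.0320734 = 458.277.

Posterior mean ≈ 458.277; posterior SD ≈ 5.584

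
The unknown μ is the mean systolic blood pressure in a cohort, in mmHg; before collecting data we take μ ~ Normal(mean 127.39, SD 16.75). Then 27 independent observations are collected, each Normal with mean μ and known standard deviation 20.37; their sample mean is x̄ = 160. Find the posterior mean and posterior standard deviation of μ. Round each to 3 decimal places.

Prior precision 1/τ₀² = 1/16.75² = 0.00356427; data precision n/σ² = 27/20.37² = 0.0650701.
Posterior precision = 0.00356427 + 0.0650701 = 0.0686344, giving posterior SD = 1/√0.0686344 = 3.817.
Posterior mean = (0.00356427·127.39 + 0.0650701·160) / 0.0686344 = 158.307.

Posterior mean ≈ 158.307; posterior SD ≈ 3.817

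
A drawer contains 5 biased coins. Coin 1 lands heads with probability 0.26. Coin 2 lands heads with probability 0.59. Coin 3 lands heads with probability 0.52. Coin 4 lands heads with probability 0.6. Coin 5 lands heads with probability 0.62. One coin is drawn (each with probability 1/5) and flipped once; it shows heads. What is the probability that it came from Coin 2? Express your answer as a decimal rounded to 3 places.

Posterior probability ≈ 0.228

Tabulate prior·likelihood by source: [1] prior 0.2, lik 0.26, product 0.05200; [2] prior 0.2, lik 0.59, product 0.1180; [3] prior 0.2, lik 0.52, product 0.1040; [4] prior 0.2, lik 0.6, product 0.1200; [5] prior 0.2, lik 0.62, product 0.1240.
Normalizing constant = 0.51800; the posterior for Coin 2 is its product over the sum, 0.1180/0.51800 = 0.228.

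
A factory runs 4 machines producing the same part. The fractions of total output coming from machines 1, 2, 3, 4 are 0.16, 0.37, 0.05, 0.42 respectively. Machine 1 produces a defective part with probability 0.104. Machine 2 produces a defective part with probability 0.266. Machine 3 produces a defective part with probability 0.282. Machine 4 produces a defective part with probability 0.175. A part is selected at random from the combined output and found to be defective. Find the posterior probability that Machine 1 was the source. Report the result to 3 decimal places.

P(defective|M1) = 0.104; P(defective|M2) = 0.266; P(defective|M3) = 0.282; P(defective|M4) = 0.175.
Prior × likelihood for each source: 0.16·0.104=0.01664, 0.37·0.266=0.09842, 0.05·0.282=0.01410, 0.42·0.175=0.07350. Summing gives P(defective) = 0.20266.
P(Machine 1 | defective) = 0.01664 / 0.20266 = 0.082.

Posterior probability ≈ 0.082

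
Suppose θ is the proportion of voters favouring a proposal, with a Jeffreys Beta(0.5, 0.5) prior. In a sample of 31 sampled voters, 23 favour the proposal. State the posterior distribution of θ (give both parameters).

Observing 23 successes and 8 failures updates Beta(0.5, 0.5) by adding the success and failure counts to the two shape parameters: α = 0.5+23 = 23.5, β = 0.5+8 = 8.5.

Posterior: Beta(23.5, 8.5)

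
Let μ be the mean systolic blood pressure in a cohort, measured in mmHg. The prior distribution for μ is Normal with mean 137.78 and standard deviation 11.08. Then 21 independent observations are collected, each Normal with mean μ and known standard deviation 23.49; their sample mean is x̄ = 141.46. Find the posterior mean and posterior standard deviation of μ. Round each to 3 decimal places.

Posterior mean ≈ 140.811; posterior SD ≈ 4.652

Prior precision 1/τ₀² = 1/11.08² = 0.00814555; data precision n/σ² = 21/23.49² = 0.0380586.
Posterior precision = 0.00814555 + 0.0380586 = 0.0462042, giving posterior SD = 1/√0.0462042 = 4.652.
Posterior mean = (0.00814555·137.78 + 0.0380586·141.46) / 0.0462042 = 140.811.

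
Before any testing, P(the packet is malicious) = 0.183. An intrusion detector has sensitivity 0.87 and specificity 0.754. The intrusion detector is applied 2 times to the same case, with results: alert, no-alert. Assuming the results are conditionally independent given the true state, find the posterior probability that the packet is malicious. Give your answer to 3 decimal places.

Posterior P(H) ≈ 0.120

Let H be the event that the packet is malicious; start with P(H) = 0.183. P('alert'|H) = 0.87, P('alert'|¬H) = 0.246.
Update on result 1 ('alert'): P(H) ← 0.87·0.1830 / (0.87·0.1830 + 0.246·0.8170) = 0.15921/0.36019 = 0.4420.
Update on result 2 ('no-alert'): P(H) ← 0.13·0.4420 / (0.13·0.4420 + 0.754·0.5580) = 0.057462/0.47818 = 0.1202.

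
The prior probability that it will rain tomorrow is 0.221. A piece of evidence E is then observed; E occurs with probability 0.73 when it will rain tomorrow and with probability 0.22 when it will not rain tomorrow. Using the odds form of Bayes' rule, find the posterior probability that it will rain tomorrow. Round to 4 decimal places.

Prior odds = 0.221/(1−0.221) = 0.28370. In log-odds, ln(0.28370) = -1.2598.
Add log likelihood ratio: ln(3.3182) = 1.1994.
Posterior log-odds = -0.060431, so posterior odds = exp(-0.060431) = 0.94136. Converting, P(H|E) = 0.94136/1.9414 = 0.4849.

Posterior probability ≈ 0.4849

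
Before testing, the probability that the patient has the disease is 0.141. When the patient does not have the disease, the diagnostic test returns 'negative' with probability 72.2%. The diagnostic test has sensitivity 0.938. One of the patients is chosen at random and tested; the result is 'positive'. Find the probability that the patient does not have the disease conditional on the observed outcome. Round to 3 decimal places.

Let H be the event that the patient has the disease. P(H) = 0.141, so P(¬H) = 0.859. With E the 'positive' result, P(E|H) = 0.938 and P(E|¬H) = 0.278.
P(E) = 0.938·0.141 + 0.278·0.859 = 0.13226 + 0.23880 = 0.37106.
By Bayes' theorem, P(H|E) = 0.13226 / 0.37106 = 0.356. Hence P(¬H|E) = 1 − 0.356 = 0.644.

P(¬H | E) ≈ 0.644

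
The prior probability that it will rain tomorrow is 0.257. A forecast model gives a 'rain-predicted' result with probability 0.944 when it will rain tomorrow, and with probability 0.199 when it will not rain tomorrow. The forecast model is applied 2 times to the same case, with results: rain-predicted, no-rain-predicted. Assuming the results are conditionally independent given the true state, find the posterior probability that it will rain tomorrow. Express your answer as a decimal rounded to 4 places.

Let H be the event that it will rain tomorrow; start with P(H) = 0.257. P('rain-predicted'|H) = 0.944, P('rain-predicted'|¬H) = 0.199.
Update on result 1 ('rain-predicted'): P(H) ← 0.944·0.2570 / (0.944·0.2570 + 0.199·0.7430) = 0.24261/0.39047 = 0.6213.
Update on result 2 ('no-rain-predicted'): P(H) ← 0.056·0.6213 / (0.056·0.6213 + 0.801·0.3787) = 0.034795/0.33811 = 0.1029.

Posterior P(H) ≈ 0.1029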